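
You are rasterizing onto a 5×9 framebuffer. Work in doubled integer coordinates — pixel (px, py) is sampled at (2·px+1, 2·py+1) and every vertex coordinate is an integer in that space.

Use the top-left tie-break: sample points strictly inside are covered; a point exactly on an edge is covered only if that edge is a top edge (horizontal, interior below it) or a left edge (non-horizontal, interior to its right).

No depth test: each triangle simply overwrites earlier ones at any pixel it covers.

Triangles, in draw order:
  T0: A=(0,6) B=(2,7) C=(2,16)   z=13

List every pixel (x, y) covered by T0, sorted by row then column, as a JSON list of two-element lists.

T0:
  2·area = 18
  edge (0, 6)→(2, 7): d=(2,1) right/bottom  bias=-1
  edge (2, 7)→(2, 16): d=(0,9) right/bottom  bias=-1
  edge (2, 16)→(0, 6): d=(-2,-10) top-left  bias=+0
    (0,3)@(1, 7): e=[1,9,8] → X
    (1,3)@(3, 7): e=[-1,-9,28] → .
    (0,4)@(1, 9): e=[5,9,4] → X
    (1,4)@(3, 9): e=[3,-9,24] → .
    (0,5)@(1, 11): e=[9,9,0] → X  [on edge]
    (1,5)@(3, 11): e=[7,-9,20] → .
    (0,6)@(1, 13): e=[13,9,-4] → .
  covered (3 px):
    . . . . .
    . . . . .
    . . . . .
    X . . . .
    X . . . .
    X . . . .
    . . . . .
    . . . . .
    . . . . .

Final: [[0,3],[0,4],[0,5]]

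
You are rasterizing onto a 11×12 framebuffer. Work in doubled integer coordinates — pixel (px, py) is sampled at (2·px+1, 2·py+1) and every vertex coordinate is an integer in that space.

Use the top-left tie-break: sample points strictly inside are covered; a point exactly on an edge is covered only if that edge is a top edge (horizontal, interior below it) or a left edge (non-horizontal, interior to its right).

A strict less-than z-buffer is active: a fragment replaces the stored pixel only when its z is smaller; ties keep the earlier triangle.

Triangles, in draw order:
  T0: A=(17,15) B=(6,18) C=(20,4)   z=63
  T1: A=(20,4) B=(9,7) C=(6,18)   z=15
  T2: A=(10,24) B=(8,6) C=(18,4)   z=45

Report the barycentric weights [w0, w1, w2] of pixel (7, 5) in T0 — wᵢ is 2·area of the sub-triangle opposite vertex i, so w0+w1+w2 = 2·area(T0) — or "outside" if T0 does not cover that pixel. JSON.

T0:
  2·area = 112
  edge (17, 15)→(6, 18): d=(-11,3) right/bottom  bias=-1
  edge (6, 18)→(20, 4): d=(14,-14) top-left  bias=+0
  edge (20, 4)→(17, 15): d=(-3,11) right/bottom  bias=-1
    (10,1)@(21, 3): e=[120,0,-8] → ·  [on edge]
    (9,2)@(19, 5): e=[104,0,8] → █  [on edge]
    (10,2)@(21, 5): e=[98,28,-14] → ·
    (8,3)@(17, 7): e=[88,0,24] → █  [on edge]
    (10,3)@(21, 7): e=[76,56,-20] → ·
    (7,4)@(15, 9): e=[72,0,40] → █  [on edge]
    (9,4)@(19, 9): e=[60,56,-4] → ·
    (6,5)@(13, 11): e=[56,0,56] → █  [on edge]
    (9,5)@(19, 11): e=[38,84,-10] → ·
    (5,6)@(11, 13): e=[40,0,72] → █  [on edge]
    (9,6)@(19, 13): e=[16,112,-16] → ·
    (4,7)@(9, 15): e=[24,0,88] → █  [on edge]
    (8,7)@(17, 15): e=[0,112,0] → ·  [on edge]
    (3,8)@(7, 17): e=[8,0,104] → █  [on edge]
    (2,9)@(5, 19): e=[-8,0,120] → ·  [on edge]
    (1,10)@(3, 21): e=[-24,0,136] → ·  [on edge]
    (0,11)@(1, 23): e=[-40,0,152] → ·  [on edge]
  covered (18 px):
    · · · · · · · · · · ·
    · · · · · · · · · · ·
    · · · · · · · · · █ ·
    · · · · · · · · █ █ ·
    · · · · · · · █ █ · ·
    · · · · · · █ █ █ · ·
    · · · · · █ █ █ █ · ·
    · · · · █ █ █ █ · · ·
    · · · █ █ · · · · · ·
    · · · · · · · · · · ·
    · · · · · · · · · · ·
    · · · · · · · · · · ·
T1:
  2·area = 112  (B↔C swapped to make it positive)
  edge (20, 4)→(6, 18): d=(-14,14) right/bottom  bias=-1
  edge (6, 18)→(9, 7): d=(3,-11) top-left  bias=+0
  edge (9, 7)→(20, 4): d=(11,-3) top-left  bias=+0
    (10,1)@(21, 3): e=[0,120,-8] → ·  [on edge]
    (8,2)@(17, 5): e=[28,82,2] → █
    (9,2)@(19, 5): e=[0,104,8] → ·  [on edge]
    (4,3)@(9, 7): e=[112,0,0] → █  [on edge]
    (5,3)@(11, 7): e=[84,22,6] → █
    (6,3)@(13, 7): e=[56,44,12] → █
    (7,3)@(15, 7): e=[28,66,18] → █
    (8,3)@(17, 7): e=[0,88,24] → ·  [on edge]
    (4,4)@(9, 9): e=[84,6,22] → █
    (7,4)@(15, 9): e=[0,72,40] → ·  [on edge]
    (4,5)@(9, 11): e=[56,12,44] → █
    (6,5)@(13, 11): e=[0,56,56] → ·  [on edge]
    (5,6)@(11, 13): e=[0,40,72] → ·  [on edge]
    (4,7)@(9, 15): e=[0,24,88] → ·  [on edge]
    (3,8)@(7, 17): e=[0,8,104] → ·  [on edge]
    (2,9)@(5, 19): e=[0,-8,120] → ·  [on edge]
    (1,10)@(3, 21): e=[0,-24,136] → ·  [on edge]
    (0,11)@(1, 23): e=[0,-40,152] → ·  [on edge]
  covered (12 px):
    · · · · · · · · · · ·
    · · · · · · · · · · ·
    · · · · · · · · █ · ·
    · · · · █ █ █ █ · · ·
    · · · · █ █ █ · · · ·
    · · · · █ █ · · · · ·
    · · · · █ · · · · · ·
    · · · █ · · · · · · ·
    · · · · · · · · · · ·
    · · · · · · · · · · ·
    · · · · · · · · · · ·
    · · · · · · · · · · ·
T2:
  2·area = 184
  edge (10, 24)→(8, 6): d=(-2,-18) top-left  bias=+0
  edge (8, 6)→(18, 4): d=(10,-2) top-left  bias=+0
  edge (18, 4)→(10, 24): d=(-8,20) right/bottom  bias=-1
    (6,2)@(13, 5): e=[92,0,92] → █  [on edge]
    (7,2)@(15, 5): e=[128,4,52] → █
    (8,2)@(17, 5): e=[164,8,12] → █
    (9,2)@(19, 5): e=[200,12,-28] → ·
    (1,3)@(3, 7): e=[-92,0,276] → ·  [on edge]
    (4,3)@(9, 7): e=[16,12,156] → █
    (5,3)@(11, 7): e=[52,16,116] → █
    (8,3)@(17, 7): e=[160,28,-4] → ·
    (4,4)@(9, 9): e=[12,32,140] → █
    (8,4)@(17, 9): e=[156,48,-20] → ·
    (4,5)@(9, 11): e=[8,52,124] → █
    (8,5)@(17, 11): e=[152,68,-36] → ·
    (4,7)@(9, 15): e=[0,92,92] → █  [on edge]
  covered (24 px):
    · · · · · · · · · · ·
    · · · · · · · · · · ·
    · · · · · · █ █ █ · ·
    · · · · █ █ █ █ · · ·
    · · · · █ █ █ █ · · ·
    · · · · █ █ █ █ · · ·
    · · · · █ █ █ · · · ·
    · · · · █ █ █ · · · ·
    · · · · · █ · · · · ·
    · · · · · █ · · · · ·
    · · · · · █ · · · · ·
    · · · · · · · · · · ·

Result: [28,34,50]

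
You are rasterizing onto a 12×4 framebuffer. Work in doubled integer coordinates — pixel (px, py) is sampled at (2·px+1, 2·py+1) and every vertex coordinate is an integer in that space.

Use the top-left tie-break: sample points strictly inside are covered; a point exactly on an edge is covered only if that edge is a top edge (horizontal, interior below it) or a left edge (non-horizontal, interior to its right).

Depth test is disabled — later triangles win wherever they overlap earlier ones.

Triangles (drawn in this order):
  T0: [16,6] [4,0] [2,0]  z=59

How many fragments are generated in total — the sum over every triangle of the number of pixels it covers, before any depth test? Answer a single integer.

T0:
  2·area = 12  (B↔C swapped to make it positive)
  edge (16, 6)→(2, 0): d=(-14,-6) top-left  bias=+0
  edge (2, 0)→(4, 0): d=(2,0) top-left  bias=+0
  edge (4, 0)→(16, 6): d=(12,6) right/bottom  bias=-1
    (2,0)@(5, 1): e=[4,2,6] → #
    (3,0)@(7, 1): e=[16,2,-6] → ·
    (2,1)@(5, 3): e=[-24,6,30] → ·
    (4,1)@(9, 3): e=[0,6,6] → #  [on edge]
    (5,1)@(11, 3): e=[12,6,-6] → ·
    (4,2)@(9, 5): e=[-28,10,30] → ·
  covered (2 px):
    · · # · · · · · · · · ·
    · · · · # · · · · · · ·
    · · · · · · · · · · · ·
    · · · · · · · · · · · ·

Final: 2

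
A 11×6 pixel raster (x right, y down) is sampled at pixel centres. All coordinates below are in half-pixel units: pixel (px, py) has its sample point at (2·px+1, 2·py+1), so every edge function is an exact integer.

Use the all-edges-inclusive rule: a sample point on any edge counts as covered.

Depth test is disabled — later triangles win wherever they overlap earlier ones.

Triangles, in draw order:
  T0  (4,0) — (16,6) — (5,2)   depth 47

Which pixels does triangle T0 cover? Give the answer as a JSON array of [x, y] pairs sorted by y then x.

T0:
  2·area = 18
  edge (4, 0)→(16, 6): d=(12,6) inclusive
  edge (16, 6)→(5, 2): d=(-11,-4) inclusive
  edge (5, 2)→(4, 0): d=(-1,-2) inclusive
    (2,0)@(5, 1): e=[6,11,1] → #
    (3,0)@(7, 1): e=[-6,19,5] → ·
    (2,1)@(5, 3): e=[30,-11,-1] → ·
    (4,1)@(9, 3): e=[6,5,7] → #
    (5,1)@(11, 3): e=[-6,13,11] → ·
    (4,2)@(9, 5): e=[30,-17,5] → ·
  covered (2 px):
    · · # · · · · · · · ·
    · · · · # · · · · · ·
    · · · · · · · · · · ·
    · · · · · · · · · · ·
    · · · · · · · · · · ·
    · · · · · · · · · · ·

Answer: [[2,0],[4,1]]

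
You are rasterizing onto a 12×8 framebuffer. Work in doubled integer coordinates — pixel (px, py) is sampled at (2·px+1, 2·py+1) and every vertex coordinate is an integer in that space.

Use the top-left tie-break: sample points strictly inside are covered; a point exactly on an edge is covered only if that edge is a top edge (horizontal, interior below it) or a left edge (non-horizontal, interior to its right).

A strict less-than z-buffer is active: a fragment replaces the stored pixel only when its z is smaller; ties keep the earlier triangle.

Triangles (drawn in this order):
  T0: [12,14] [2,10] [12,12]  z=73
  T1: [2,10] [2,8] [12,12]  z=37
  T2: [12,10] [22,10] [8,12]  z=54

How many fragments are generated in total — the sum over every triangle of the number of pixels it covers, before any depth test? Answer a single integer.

T0:
  2·area = 20
  edge (12, 14)→(2, 10): d=(-10,-4) top-left  bias=+0
  edge (2, 10)→(12, 12): d=(10,2) right/bottom  bias=-1
  edge (12, 12)→(12, 14): d=(0,2) right/bottom  bias=-1
    (2,5)@(5, 11): e=[2,4,14] → X
    (3,5)@(7, 11): e=[10,0,10] → .  [on edge]
    (2,6)@(5, 13): e=[-18,24,14] → .
    (5,6)@(11, 13): e=[6,12,2] → X
    (6,6)@(13, 13): e=[14,8,-2] → .
    (8,6)@(17, 13): e=[30,0,-10] → .  [on edge]
    (5,7)@(11, 15): e=[-14,32,2] → .
  covered (2 px):
    . . . . . . . . . . . .
    . . . . . . . . . . . .
    . . . . . . . . . . . .
    . . . . . . . . . . . .
    . . . . . . . . . . . .
    . . X . . . . . . . . .
    . . . . . X . . . . . .
    . . . . . . . . . . . .
T1:
  2·area = 20
  edge (2, 10)→(2, 8): d=(0,-2) top-left  bias=+0
  edge (2, 8)→(12, 12): d=(10,4) right/bottom  bias=-1
  edge (12, 12)→(2, 10): d=(-10,-2) top-left  bias=+0
    (1,4)@(3, 9): e=[2,6,12] → X
    (2,4)@(5, 9): e=[6,-2,16] → .
    (1,5)@(3, 11): e=[2,26,-8] → .
    (3,5)@(7, 11): e=[10,10,0] → X  [on edge]
    (4,5)@(9, 11): e=[14,2,4] → X
    (5,5)@(11, 11): e=[18,-6,8] → .
    (3,6)@(7, 13): e=[10,30,-20] → .
    (4,6)@(9, 13): e=[14,22,-16] → .
    (8,6)@(17, 13): e=[30,-10,0] → .  [on edge]
  covered (3 px):
    . . . . . . . . . . . .
    . . . . . . . . . . . .
    . . . . . . . . . . . .
    . . . . . . . . . . . .
    . X . . . . . . . . . .
    . . . X X . . . . . . .
    . . . . . . . . . . . .
    . . . . . . . . . . . .
T2:
  2·area = 20
  edge (12, 10)→(22, 10): d=(10,0) top-left  bias=+0
  edge (22, 10)→(8, 12): d=(-14,2) right/bottom  bias=-1
  edge (8, 12)→(12, 10): d=(4,-2) top-left  bias=+0
    (5,5)@(11, 11): e=[10,8,2] → X
    (6,5)@(13, 11): e=[10,4,6] → X
    (7,5)@(15, 11): e=[10,0,10] → .  [on edge]
    (0,6)@(1, 13): e=[30,0,-10] → .  [on edge]
    (5,6)@(11, 13): e=[30,-20,10] → .
    (6,6)@(13, 13): e=[30,-24,14] → .
  covered (2 px):
    . . . . . . . . . . . .
    . . . . . . . . . . . .
    . . . . . . . . . . . .
    . . . . . . . . . . . .
    . . . . . . . . . . . .
    . . . . . X X . . . . .
    . . . . . . . . . . . .
    . . . . . . . . . . . .

Answer: 7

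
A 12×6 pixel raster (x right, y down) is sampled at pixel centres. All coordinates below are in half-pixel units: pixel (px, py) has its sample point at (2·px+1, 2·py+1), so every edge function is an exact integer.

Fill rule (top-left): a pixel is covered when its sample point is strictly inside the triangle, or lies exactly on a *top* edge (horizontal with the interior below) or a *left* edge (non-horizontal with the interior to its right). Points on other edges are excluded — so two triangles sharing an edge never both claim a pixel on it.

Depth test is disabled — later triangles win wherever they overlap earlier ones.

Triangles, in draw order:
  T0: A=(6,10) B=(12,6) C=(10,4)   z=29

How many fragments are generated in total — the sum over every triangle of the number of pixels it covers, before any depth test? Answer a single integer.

T0:
  2·area = 20  (B↔C swapped to make it positive)
  edge (6, 10)→(10, 4): d=(4,-6) top-left  bias=+0
  edge (10, 4)→(12, 6): d=(2,2) right/bottom  bias=-1
  edge (12, 6)→(6, 10): d=(-6,4) right/bottom  bias=-1
    (3,0)@(7, 1): e=[-30,0,50] → ·  [on edge]
    (4,1)@(9, 3): e=[-10,0,30] → ·  [on edge]
    (5,2)@(11, 5): e=[10,0,10] → ·  [on edge]
    (4,3)@(9, 7): e=[6,8,6] → █
    (5,3)@(11, 7): e=[18,4,-2] → ·
    (6,3)@(13, 7): e=[30,0,-10] → ·  [on edge]
    (3,4)@(7, 9): e=[2,16,2] → █
    (4,4)@(9, 9): e=[14,12,-6] → ·
    (7,4)@(15, 9): e=[50,0,-30] → ·  [on edge]
    (3,5)@(7, 11): e=[10,20,-10] → ·
    (8,5)@(17, 11): e=[70,0,-50] → ·  [on edge]
  covered (2 px):
    · · · · · · · · · · · ·
    · · · · · · · · · · · ·
    · · · · · · · · · · · ·
    · · · · █ · · · · · · ·
    · · · █ · · · · · · · ·
    · · · · · · · · · · · ·

Final: 2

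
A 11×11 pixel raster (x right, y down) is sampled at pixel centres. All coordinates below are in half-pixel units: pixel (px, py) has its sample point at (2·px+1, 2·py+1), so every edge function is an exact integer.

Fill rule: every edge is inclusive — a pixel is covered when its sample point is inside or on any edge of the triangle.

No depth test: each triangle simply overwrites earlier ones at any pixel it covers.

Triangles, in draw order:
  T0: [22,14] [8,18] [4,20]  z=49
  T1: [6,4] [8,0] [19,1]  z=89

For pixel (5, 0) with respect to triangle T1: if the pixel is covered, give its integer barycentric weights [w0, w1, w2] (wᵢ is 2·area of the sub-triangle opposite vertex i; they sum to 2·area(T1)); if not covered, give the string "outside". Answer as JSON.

T0:
  2·area = 12  (B↔C swapped to make it positive)
  edge (22, 14)→(4, 20): d=(-18,6) inclusive
  edge (4, 20)→(8, 18): d=(4,-2) inclusive
  edge (8, 18)→(22, 14): d=(14,-4) inclusive
    (9,7)@(19, 15): e=[0,10,2] → #  [on edge]
    (10,7)@(21, 15): e=[-12,14,10] → ·
    (6,8)@(13, 17): e=[0,6,6] → #  [on edge]
    (7,8)@(15, 17): e=[-12,10,14] → ·
    (9,8)@(19, 17): e=[-36,18,30] → ·
    (3,9)@(7, 19): e=[0,2,10] → #  [on edge]
    (4,9)@(9, 19): e=[-12,6,18] → ·
    (6,9)@(13, 19): e=[-36,14,34] → ·
    (0,10)@(1, 21): e=[0,-2,14] → ·  [on edge]
    (3,10)@(7, 21): e=[-36,10,38] → ·
  covered (3 px):
    · · · · · · · · · · ·
    · · · · · · · · · · ·
    · · · · · · · · · · ·
    · · · · · · · · · · ·
    · · · · · · · · · · ·
    · · · · · · · · · · ·
    · · · · · · · · · · ·
    · · · · · · · · · # ·
    · · · · · · # · · · ·
    · · · # · · · · · · ·
    · · · · · · · · · · ·
T1:
  2·area = 46
  edge (6, 4)→(8, 0): d=(2,-4) inclusive
  edge (8, 0)→(19, 1): d=(11,1) inclusive
  edge (19, 1)→(6, 4): d=(-13,3) inclusive
    (4,0)@(9, 1): e=[6,10,30] → #
    (5,0)@(11, 1): e=[14,8,24] → #
    (6,0)@(13, 1): e=[22,6,18] → #
    (7,0)@(15, 1): e=[30,4,12] → #
    (8,0)@(17, 1): e=[38,2,6] → #
    (9,0)@(19, 1): e=[46,0,0] → #  [on edge]
    (10,0)@(21, 1): e=[54,-2,-6] → ·
    (3,1)@(7, 3): e=[2,34,10] → #
    (5,1)@(11, 3): e=[18,30,-2] → ·
    (6,1)@(13, 3): e=[26,28,-8] → ·
    (7,1)@(15, 3): e=[34,26,-14] → ·
    (8,1)@(17, 3): e=[42,24,-20] → ·
  covered (8 px):
    · · · · # # # # # # ·
    · · · # # · · · · · ·
    · · · · · · · · · · ·
    · · · · · · · · · · ·
    · · · · · · · · · · ·
    · · · · · · · · · · ·
    · · · · · · · · · · ·
    · · · · · · · · · · ·
    · · · · · · · · · · ·
    · · · · · · · · · · ·
    · · · · · · · · · · ·

Answer: [8,24,14]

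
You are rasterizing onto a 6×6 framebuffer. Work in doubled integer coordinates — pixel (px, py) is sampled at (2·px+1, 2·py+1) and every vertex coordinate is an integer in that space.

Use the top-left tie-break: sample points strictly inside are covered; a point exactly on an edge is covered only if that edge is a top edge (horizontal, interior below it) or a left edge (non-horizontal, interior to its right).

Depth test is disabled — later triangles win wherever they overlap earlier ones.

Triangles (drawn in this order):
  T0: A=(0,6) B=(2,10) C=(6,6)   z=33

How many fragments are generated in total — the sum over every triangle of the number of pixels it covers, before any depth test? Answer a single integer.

T0:
  2·area = 24  (B↔C swapped to make it positive)
  edge (0, 6)→(6, 6): d=(6,0) top-left  bias=+0
  edge (6, 6)→(2, 10): d=(-4,4) right/bottom  bias=-1
  edge (2, 10)→(0, 6): d=(-2,-4) top-left  bias=+0
    (5,0)@(11, 1): e=[-30,0,54] → ·  [on edge]
    (4,1)@(9, 3): e=[-18,0,42] → ·  [on edge]
    (3,2)@(7, 5): e=[-6,0,30] → ·  [on edge]
    (0,3)@(1, 7): e=[6,16,2] → █
    (1,3)@(3, 7): e=[6,8,10] → █
    (2,3)@(5, 7): e=[6,0,18] → ·  [on edge]
    (0,4)@(1, 9): e=[18,8,-2] → ·
    (1,4)@(3, 9): e=[18,0,6] → ·  [on edge]
    (0,5)@(1, 11): e=[30,0,-6] → ·  [on edge]
  covered (2 px):
    · · · · · ·
    · · · · · ·
    · · · · · ·
    █ █ · · · ·
    · · · · · ·
    · · · · · ·

Final: 2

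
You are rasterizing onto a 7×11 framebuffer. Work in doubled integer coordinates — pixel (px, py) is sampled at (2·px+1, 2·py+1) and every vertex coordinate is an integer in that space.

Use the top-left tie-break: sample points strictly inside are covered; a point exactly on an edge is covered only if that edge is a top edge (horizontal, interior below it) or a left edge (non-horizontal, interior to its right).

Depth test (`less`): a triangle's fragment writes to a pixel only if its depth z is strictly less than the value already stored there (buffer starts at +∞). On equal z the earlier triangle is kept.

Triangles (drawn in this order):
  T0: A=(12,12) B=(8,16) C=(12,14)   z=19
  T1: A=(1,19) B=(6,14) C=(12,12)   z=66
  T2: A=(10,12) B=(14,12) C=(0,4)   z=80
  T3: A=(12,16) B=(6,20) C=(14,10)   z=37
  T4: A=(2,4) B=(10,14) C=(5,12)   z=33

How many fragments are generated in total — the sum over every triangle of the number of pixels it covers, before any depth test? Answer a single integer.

T0:
  2·area = 8  (B↔C swapped to make it positive)
  edge (12, 12)→(12, 14): d=(0,2) right/bottom  bias=-1
  edge (12, 14)→(8, 16): d=(-4,2) right/bottom  bias=-1
  edge (8, 16)→(12, 12): d=(4,-4) top-left  bias=+0
    (6,5)@(13, 11): e=[-2,10,0] → ·  [on edge]
    (5,6)@(11, 13): e=[2,6,0] → █  [on edge]
    (6,6)@(13, 13): e=[-2,2,8] → ·
    (4,7)@(9, 15): e=[6,2,0] → █  [on edge]
    (5,7)@(11, 15): e=[2,-2,8] → ·
    (3,8)@(7, 17): e=[10,-2,0] → ·  [on edge]
    (4,8)@(9, 17): e=[6,-6,8] → ·
    (2,9)@(5, 19): e=[14,-6,0] → ·  [on edge]
    (1,10)@(3, 21): e=[18,-10,0] → ·  [on edge]
  covered (2 px):
    · · · · · · ·
    · · · · · · ·
    · · · · · · ·
    · · · · · · ·
    · · · · · · ·
    · · · · · · ·
    · · · · · █ ·
    · · · · █ · ·
    · · · · · · ·
    · · · · · · ·
    · · · · · · ·
T1:
  2·area = 20
  edge (1, 19)→(6, 14): d=(5,-5) top-left  bias=+0
  edge (6, 14)→(12, 12): d=(6,-2) top-left  bias=+0
  edge (12, 12)→(1, 19): d=(-11,7) right/bottom  bias=-1
    (6,3)@(13, 7): e=[0,-28,48] → ·  [on edge]
    (5,4)@(11, 9): e=[0,-20,40] → ·  [on edge]
    (4,5)@(9, 11): e=[0,-12,32] → ·  [on edge]
    (3,6)@(7, 13): e=[0,-4,24] → ·  [on edge]
    (4,6)@(9, 13): e=[10,0,10] → █  [on edge]
    (5,6)@(11, 13): e=[20,4,-4] → ·
    (1,7)@(3, 15): e=[-10,0,30] → ·  [on edge]
    (2,7)@(5, 15): e=[0,4,16] → █  [on edge]
    (3,7)@(7, 15): e=[10,8,2] → █
    (4,7)@(9, 15): e=[20,12,-12] → ·
    (1,8)@(3, 17): e=[0,12,8] → █  [on edge]
    (2,8)@(5, 17): e=[10,16,-6] → ·
    (0,9)@(1, 19): e=[0,20,0] → ·  [on edge]
  covered (4 px):
    · · · · · · ·
    · · · · · · ·
    · · · · · · ·
    · · · · · · ·
    · · · · · · ·
    · · · · · · ·
    · · · · █ · ·
    · · █ █ · · ·
    · █ · · · · ·
    · · · · · · ·
    · · · · · · ·
T2:
  2·area = 32  (B↔C swapped to make it positive)
  edge (10, 12)→(0, 4): d=(-10,-8) top-left  bias=+0
  edge (0, 4)→(14, 12): d=(14,8) right/bottom  bias=-1
  edge (14, 12)→(10, 12): d=(-4,0) right/bottom  bias=-1
    (2,3)@(5, 7): e=[10,2,20] → █
    (3,3)@(7, 7): e=[26,-14,20] → ·
    (2,4)@(5, 9): e=[-10,30,12] → ·
    (3,4)@(7, 9): e=[6,14,12] → █
    (4,4)@(9, 9): e=[22,-2,12] → ·
    (3,5)@(7, 11): e=[-14,42,4] → ·
    (4,5)@(9, 11): e=[2,26,4] → █
    (5,5)@(11, 11): e=[18,10,4] → █
    (6,5)@(13, 11): e=[34,-6,4] → ·
    (4,6)@(9, 13): e=[-18,54,-4] → ·
    (5,6)@(11, 13): e=[-2,38,-4] → ·
  covered (4 px):
    · · · · · · ·
    · · · · · · ·
    · · · · · · ·
    · · █ · · · ·
    · · · █ · · ·
    · · · · █ █ ·
    · · · · · · ·
    · · · · · · ·
    · · · · · · ·
    · · · · · · ·
    · · · · · · ·
T3:
  2·area = 28
  edge (12, 16)→(6, 20): d=(-6,4) right/bottom  bias=-1
  edge (6, 20)→(14, 10): d=(8,-10) top-left  bias=+0
  edge (14, 10)→(12, 16): d=(-2,6) right/bottom  bias=-1
    (6,6)@(13, 13): e=[14,14,0] → ·  [on edge]
    (5,7)@(11, 15): e=[10,10,8] → █
    (6,7)@(13, 15): e=[2,30,-4] → ·
    (4,8)@(9, 17): e=[6,6,16] → █
    (5,8)@(11, 17): e=[-2,26,4] → ·
    (3,9)@(7, 19): e=[2,2,24] → █
    (4,9)@(9, 19): e=[-6,22,12] → ·
    (5,9)@(11, 19): e=[-14,42,0] → ·  [on edge]
    (3,10)@(7, 21): e=[-10,18,20] → ·
  covered (3 px):
    · · · · · · ·
    · · · · · · ·
    · · · · · · ·
    · · · · · · ·
    · · · · · · ·
    · · · · · · ·
    · · · · · · ·
    · · · · · █ ·
    · · · · █ · ·
    · · · █ · · ·
    · · · · · · ·
T4:
  2·area = 34
  edge (2, 4)→(10, 14): d=(8,10) right/bottom  bias=-1
  edge (10, 14)→(5, 12): d=(-5,-2) top-left  bias=+0
  edge (5, 12)→(2, 4): d=(-3,-8) top-left  bias=+0
    (2,4)@(5, 9): e=[10,15,9] → █
    (3,4)@(7, 9): e=[-10,19,25] → ·
    (2,5)@(5, 11): e=[26,5,3] → █
    (3,5)@(7, 11): e=[6,9,19] → █
    (4,5)@(9, 11): e=[-14,13,35] → ·
    (2,6)@(5, 13): e=[42,-5,-3] → ·
    (3,6)@(7, 13): e=[22,-1,13] → ·
    (4,6)@(9, 13): e=[2,3,29] → █
    (5,6)@(11, 13): e=[-18,7,45] → ·
    (4,7)@(9, 15): e=[18,-7,23] → ·
  covered (4 px):
    · · · · · · ·
    · · · · · · ·
    · · · · · · ·
    · · · · · · ·
    · · █ · · · ·
    · · █ █ · · ·
    · · · · █ · ·
    · · · · · · ·
    · · · · · · ·
    · · · · · · ·
    · · · · · · ·

Final: 17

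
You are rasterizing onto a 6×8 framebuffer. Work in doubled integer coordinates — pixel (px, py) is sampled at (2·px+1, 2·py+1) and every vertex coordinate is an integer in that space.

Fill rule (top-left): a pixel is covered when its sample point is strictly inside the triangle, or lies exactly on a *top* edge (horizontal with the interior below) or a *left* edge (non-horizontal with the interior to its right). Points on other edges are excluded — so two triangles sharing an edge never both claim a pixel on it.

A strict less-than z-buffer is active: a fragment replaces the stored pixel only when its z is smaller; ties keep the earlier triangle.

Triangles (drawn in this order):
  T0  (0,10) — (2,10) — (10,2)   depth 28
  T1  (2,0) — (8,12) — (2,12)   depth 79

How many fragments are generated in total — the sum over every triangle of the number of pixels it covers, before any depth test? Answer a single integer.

T0:
  2·area = 16  (B↔C swapped to make it positive)
  edge (0, 10)→(10, 2): d=(10,-8) top-left  bias=+0
  edge (10, 2)→(2, 10): d=(-8,8) right/bottom  bias=-1
  edge (2, 10)→(0, 10): d=(-2,0) right/bottom  bias=-1
    (5,0)@(11, 1): e=[-2,0,18] → .  [on edge]
    (4,1)@(9, 3): e=[2,0,14] → .  [on edge]
    (3,2)@(7, 5): e=[6,0,10] → .  [on edge]
    (2,3)@(5, 7): e=[10,0,6] → .  [on edge]
    (1,4)@(3, 9): e=[14,0,2] → .  [on edge]
    (0,5)@(1, 11): e=[18,0,-2] → .  [on edge]
  covered (0 px):
    . . . . . .
    . . . . . .
    . . . . . .
    . . . . . .
    . . . . . .
    . . . . . .
    . . . . . .
    . . . . . .
T1:
  2·area = 72
  edge (2, 0)→(8, 12): d=(6,12) right/bottom  bias=-1
  edge (8, 12)→(2, 12): d=(-6,0) right/bottom  bias=-1
  edge (2, 12)→(2, 0): d=(0,-12) top-left  bias=+0
    (1,1)@(3, 3): e=[6,54,12] → X
    (2,1)@(5, 3): e=[-18,54,36] → .
    (1,2)@(3, 5): e=[18,42,12] → X
    (2,2)@(5, 5): e=[-6,42,36] → .
    (1,3)@(3, 7): e=[30,30,12] → X
    (2,3)@(5, 7): e=[6,30,36] → X
    (3,3)@(7, 7): e=[-18,30,60] → .
    (1,4)@(3, 9): e=[42,18,12] → X
    (3,4)@(7, 9): e=[-6,18,60] → .
    (1,5)@(3, 11): e=[54,6,12] → X
    (3,5)@(7, 11): e=[6,6,60] → X
    (4,5)@(9, 11): e=[-18,6,84] → .
  covered (9 px):
    . . . . . .
    . X . . . .
    . X . . . .
    . X X . . .
    . X X . . .
    . X X X . .
    . . . . . .
    . . . . . .

Final: 9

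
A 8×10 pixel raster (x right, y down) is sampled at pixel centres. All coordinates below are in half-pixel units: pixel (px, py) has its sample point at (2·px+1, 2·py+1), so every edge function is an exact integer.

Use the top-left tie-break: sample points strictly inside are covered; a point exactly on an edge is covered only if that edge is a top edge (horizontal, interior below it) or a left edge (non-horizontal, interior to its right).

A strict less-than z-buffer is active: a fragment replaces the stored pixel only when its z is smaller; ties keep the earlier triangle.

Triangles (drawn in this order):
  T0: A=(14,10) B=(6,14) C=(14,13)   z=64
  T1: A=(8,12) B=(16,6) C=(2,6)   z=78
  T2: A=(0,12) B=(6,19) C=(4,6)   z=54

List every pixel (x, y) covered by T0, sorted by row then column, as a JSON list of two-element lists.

T0:
  2·area = 24  (B↔C swapped to make it positive)
  edge (14, 10)→(14, 13): d=(0,3) right/bottom  bias=-1
  edge (14, 13)→(6, 14): d=(-8,1) right/bottom  bias=-1
  edge (6, 14)→(14, 10): d=(8,-4) top-left  bias=+0
    (6,5)@(13, 11): e=[3,17,4] → #
    (7,5)@(15, 11): e=[-3,15,12] → ·
    (4,6)@(9, 13): e=[15,5,4] → #
    (5,6)@(11, 13): e=[9,3,12] → #
    (7,6)@(15, 13): e=[-3,-1,28] → ·
    (4,7)@(9, 15): e=[15,-11,20] → ·
    (5,7)@(11, 15): e=[9,-13,28] → ·
    (6,7)@(13, 15): e=[3,-15,36] → ·
  covered (4 px):
    · · · · · · · ·
    · · · · · · · ·
    · · · · · · · ·
    · · · · · · · ·
    · · · · · · · ·
    · · · · · · # ·
    · · · · # # # ·
    · · · · · · · ·
    · · · · · · · ·
    · · · · · · · ·
T1:
  2·area = 84  (B↔C swapped to make it positive)
  edge (8, 12)→(2, 6): d=(-6,-6) top-left  bias=+0
  edge (2, 6)→(16, 6): d=(14,0) top-left  bias=+0
  edge (16, 6)→(8, 12): d=(-8,6) right/bottom  bias=-1
    (0,2)@(1, 5): e=[0,-14,98] → ·  [on edge]
    (1,3)@(3, 7): e=[0,14,70] → #  [on edge]
    (2,3)@(5, 7): e=[12,14,58] → #
    (3,3)@(7, 7): e=[24,14,46] → #
    (4,3)@(9, 7): e=[36,14,34] → #
    (5,3)@(11, 7): e=[48,14,22] → #
    (6,3)@(13, 7): e=[60,14,10] → #
    (7,3)@(15, 7): e=[72,14,-2] → ·
    (1,4)@(3, 9): e=[-12,42,54] → ·
    (2,4)@(5, 9): e=[0,42,42] → #  [on edge]
    (6,4)@(13, 9): e=[48,42,-6] → ·
    (2,5)@(5, 11): e=[-12,70,26] → ·
    (3,5)@(7, 11): e=[0,70,14] → #  [on edge]
    (4,6)@(9, 13): e=[0,98,-14] → ·  [on edge]
    (5,7)@(11, 15): e=[0,126,-42] → ·  [on edge]
    (6,8)@(13, 17): e=[0,154,-70] → ·  [on edge]
    (7,9)@(15, 19): e=[0,182,-98] → ·  [on edge]
  covered (12 px):
    · · · · · · · ·
    · · · · · · · ·
    · · · · · · · ·
    · # # # # # # ·
    · · # # # # · ·
    · · · # # · · ·
    · · · · · · · ·
    · · · · · · · ·
    · · · · · · · ·
    · · · · · · · ·
T2:
  2·area = 64  (B↔C swapped to make it positive)
  edge (0, 12)→(4, 6): d=(4,-6) top-left  bias=+0
  edge (4, 6)→(6, 19): d=(2,13) right/bottom  bias=-1
  edge (6, 19)→(0, 12): d=(-6,-7) top-left  bias=+0
    (1,4)@(3, 9): e=[6,19,39] → #
    (2,4)@(5, 9): e=[18,-7,53] → ·
    (0,5)@(1, 11): e=[2,49,13] → #
    (2,5)@(5, 11): e=[26,-3,41] → ·
    (0,6)@(1, 13): e=[10,53,1] → #
    (2,6)@(5, 13): e=[34,1,29] → #
    (3,6)@(7, 13): e=[46,-25,43] → ·
    (0,7)@(1, 15): e=[18,57,-11] → ·
    (1,7)@(3, 15): e=[30,31,3] → #
    (3,7)@(7, 15): e=[54,-21,31] → ·
    (1,8)@(3, 17): e=[38,35,-9] → ·
    (2,8)@(5, 17): e=[50,9,5] → #
  covered (9 px):
    · · · · · · · ·
    · · · · · · · ·
    · · · · · · · ·
    · · · · · · · ·
    · # · · · · · ·
    # # · · · · · ·
    # # # · · · · ·
    · # # · · · · ·
    · · # · · · · ·
    · · · · · · · ·

Result: [[6,5],[4,6],[5,6],[6,6]]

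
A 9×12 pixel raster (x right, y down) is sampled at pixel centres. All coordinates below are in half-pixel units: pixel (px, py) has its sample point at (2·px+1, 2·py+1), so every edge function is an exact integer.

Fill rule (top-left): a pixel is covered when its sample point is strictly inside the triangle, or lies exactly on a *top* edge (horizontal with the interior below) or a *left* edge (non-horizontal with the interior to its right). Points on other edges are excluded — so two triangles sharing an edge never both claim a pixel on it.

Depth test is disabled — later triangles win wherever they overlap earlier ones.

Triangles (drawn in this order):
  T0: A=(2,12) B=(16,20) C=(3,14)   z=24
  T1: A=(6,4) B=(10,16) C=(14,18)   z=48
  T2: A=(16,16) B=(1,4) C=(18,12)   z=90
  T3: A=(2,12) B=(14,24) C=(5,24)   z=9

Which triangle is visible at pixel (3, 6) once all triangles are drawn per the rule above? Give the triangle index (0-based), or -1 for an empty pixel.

T0:
  2·area = 20
  edge (2, 12)→(16, 20): d=(14,8) right/bottom  bias=-1
  edge (16, 20)→(3, 14): d=(-13,-6) top-left  bias=+0
  edge (3, 14)→(2, 12): d=(-1,-2) top-left  bias=+0
    (1,6)@(3, 13): e=[6,13,1] → #
    (2,6)@(5, 13): e=[-10,25,5] → ·
    (1,7)@(3, 15): e=[34,-13,-1] → ·
    (3,7)@(7, 15): e=[2,11,7] → #
    (4,7)@(9, 15): e=[-14,23,11] → ·
    (3,8)@(7, 17): e=[30,-15,5] → ·
  covered (2 px):
    · · · · · · · · ·
    · · · · · · · · ·
    · · · · · · · · ·
    · · · · · · · · ·
    · · · · · · · · ·
    · · · · · · · · ·
    · # · · · · · · ·
    · · · # · · · · ·
    · · · · · · · · ·
    · · · · · · · · ·
    · · · · · · · · ·
    · · · · · · · · ·
T1:
  2·area = 40  (B↔C swapped to make it positive)
  edge (6, 4)→(14, 18): d=(8,14) right/bottom  bias=-1
  edge (14, 18)→(10, 16): d=(-4,-2) top-left  bias=+0
  edge (10, 16)→(6, 4): d=(-4,-12) top-left  bias=+0
    (2,0)@(5, 1): e=[-10,50,0] → ·  [on edge]
    (3,3)@(7, 7): e=[10,30,0] → #  [on edge]
    (4,3)@(9, 7): e=[-18,34,24] → ·
    (3,4)@(7, 9): e=[26,22,-8] → ·
    (4,5)@(9, 11): e=[14,18,8] → #
    (5,5)@(11, 11): e=[-14,22,32] → ·
    (4,6)@(9, 13): e=[30,10,0] → #  [on edge]
    (5,6)@(11, 13): e=[2,14,24] → #
    (6,6)@(13, 13): e=[-26,18,48] → ·
    (4,7)@(9, 15): e=[46,2,-8] → ·
    (5,7)@(11, 15): e=[18,6,16] → #
    (6,7)@(13, 15): e=[-10,10,40] → ·
    (5,9)@(11, 19): e=[50,-10,0] → ·  [on edge]
  covered (6 px):
    · · · · · · · · ·
    · · · · · · · · ·
    · · · · · · · · ·
    · · · # · · · · ·
    · · · · · · · · ·
    · · · · # · · · ·
    · · · · # # · · ·
    · · · · · # · · ·
    · · · · · · # · ·
    · · · · · · · · ·
    · · · · · · · · ·
    · · · · · · · · ·
T2:
  2·area = 84
  edge (16, 16)→(1, 4): d=(-15,-12) top-left  bias=+0
  edge (1, 4)→(18, 12): d=(17,8) right/bottom  bias=-1
  edge (18, 12)→(16, 16): d=(-2,4) right/bottom  bias=-1
    (1,2)@(3, 5): e=[9,1,74] → #
    (2,2)@(5, 5): e=[33,-15,66] → ·
    (1,3)@(3, 7): e=[-21,35,70] → ·
    (2,3)@(5, 7): e=[3,19,62] → #
    (3,3)@(7, 7): e=[27,3,54] → #
    (4,3)@(9, 7): e=[51,-13,46] → ·
    (2,4)@(5, 9): e=[-27,53,58] → ·
    (3,4)@(7, 9): e=[-3,37,50] → ·
    (4,4)@(9, 9): e=[21,21,42] → #
    (5,4)@(11, 9): e=[45,5,34] → #
    (6,4)@(13, 9): e=[69,-11,26] → ·
    (4,5)@(9, 11): e=[-9,55,38] → ·
  covered (12 px):
    · · · · · · · · ·
    · · · · · · · · ·
    · # · · · · · · ·
    · · # # · · · · ·
    · · · · # # · · ·
    · · · · · # # # ·
    · · · · · · # # #
    · · · · · · · # ·
    · · · · · · · · ·
    · · · · · · · · ·
    · · · · · · · · ·
    · · · · · · · · ·
T3:
  2·area = 108
  edge (2, 12)→(14, 24): d=(12,12) right/bottom  bias=-1
  edge (14, 24)→(5, 24): d=(-9,0) right/bottom  bias=-1
  edge (5, 24)→(2, 12): d=(-3,-12) top-left  bias=+0
    (0,5)@(1, 11): e=[0,117,-9] → ·  [on edge]
    (1,6)@(3, 13): e=[0,99,9] → ·  [on edge]
    (1,7)@(3, 15): e=[24,81,3] → #
    (2,7)@(5, 15): e=[0,81,27] → ·  [on edge]
    (1,8)@(3, 17): e=[48,63,-3] → ·
    (2,8)@(5, 17): e=[24,63,21] → #
    (3,8)@(7, 17): e=[0,63,45] → ·  [on edge]
    (2,9)@(5, 19): e=[48,45,15] → #
    (3,9)@(7, 19): e=[24,45,39] → #
    (4,9)@(9, 19): e=[0,45,63] → ·  [on edge]
    (2,10)@(5, 21): e=[72,27,9] → #
    (4,10)@(9, 21): e=[24,27,57] → #
    (5,10)@(11, 21): e=[0,27,81] → ·  [on edge]
    (6,11)@(13, 23): e=[0,9,99] → ·  [on edge]
  covered (11 px):
    · · · · · · · · ·
    · · · · · · · · ·
    · · · · · · · · ·
    · · · · · · · · ·
    · · · · · · · · ·
    · · · · · · · · ·
    · · · · · · · · ·
    · # · · · · · · ·
    · · # · · · · · ·
    · · # # · · · · ·
    · · # # # · · · ·
    · · # # # # · · ·

Z-buffer (winner per pixel, '.' = empty):
  . . . . . . . . .
  . . . . . . . . .
  . 2 . . . . . . .
  . . 2 2 . . . . .
  . . . . 2 2 . . .
  . . . . 1 2 2 2 .
  . 0 . . 1 1 2 2 2
  . 3 . 0 . 1 . 2 .
  . . 3 . . . 1 . .
  . . 3 3 . . . . .
  . . 3 3 3 . . . .
  . . 3 3 3 3 . . .

Result: -1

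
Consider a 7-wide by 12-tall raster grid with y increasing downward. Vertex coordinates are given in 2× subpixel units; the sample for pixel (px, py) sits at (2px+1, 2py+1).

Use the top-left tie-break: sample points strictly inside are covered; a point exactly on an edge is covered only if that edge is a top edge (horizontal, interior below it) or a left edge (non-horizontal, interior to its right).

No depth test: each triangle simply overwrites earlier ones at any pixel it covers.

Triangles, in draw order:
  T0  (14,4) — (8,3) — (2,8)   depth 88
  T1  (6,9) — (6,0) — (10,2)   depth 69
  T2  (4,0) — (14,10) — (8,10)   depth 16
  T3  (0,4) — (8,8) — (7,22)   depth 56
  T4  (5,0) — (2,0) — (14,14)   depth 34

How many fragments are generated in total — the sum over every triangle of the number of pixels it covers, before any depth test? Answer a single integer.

T0:
  2·area = 36  (B↔C swapped to make it positive)
  edge (14, 4)→(2, 8): d=(-12,4) right/bottom  bias=-1
  edge (2, 8)→(8, 3): d=(6,-5) top-left  bias=+0
  edge (8, 3)→(14, 4): d=(6,1) right/bottom  bias=-1
    (3,2)@(7, 5): e=[16,7,13] → #
    (4,2)@(9, 5): e=[8,17,11] → #
    (5,2)@(11, 5): e=[0,27,9] → ·  [on edge]
    (2,3)@(5, 7): e=[0,9,27] → ·  [on edge]
    (3,3)@(7, 7): e=[-8,19,25] → ·
    (4,3)@(9, 7): e=[-16,29,23] → ·
  covered (2 px):
    · · · · · · ·
    · · · · · · ·
    · · · # # · ·
    · · · · · · ·
    · · · · · · ·
    · · · · · · ·
    · · · · · · ·
    · · · · · · ·
    · · · · · · ·
    · · · · · · ·
    · · · · · · ·
    · · · · · · ·
T1:
  2·area = 36
  edge (6, 9)→(6, 0): d=(0,-9) top-left  bias=+0
  edge (6, 0)→(10, 2): d=(4,2) right/bottom  bias=-1
  edge (10, 2)→(6, 9): d=(-4,7) right/bottom  bias=-1
    (3,0)@(7, 1): e=[9,2,25] → #
    (4,0)@(9, 1): e=[27,-2,11] → ·
    (3,1)@(7, 3): e=[9,10,17] → #
    (4,1)@(9, 3): e=[27,6,3] → #
    (5,1)@(11, 3): e=[45,2,-11] → ·
    (3,2)@(7, 5): e=[9,18,9] → #
    (4,2)@(9, 5): e=[27,14,-5] → ·
    (3,3)@(7, 7): e=[9,26,1] → #
    (4,3)@(9, 7): e=[27,22,-13] → ·
    (3,4)@(7, 9): e=[9,34,-7] → ·
  covered (5 px):
    · · · # · · ·
    · · · # # · ·
    · · · # · · ·
    · · · # · · ·
    · · · · · · ·
    · · · · · · ·
    · · · · · · ·
    · · · · · · ·
    · · · · · · ·
    · · · · · · ·
    · · · · · · ·
    · · · · · · ·
T2:
  2·area = 60
  edge (4, 0)→(14, 10): d=(10,10) right/bottom  bias=-1
  edge (14, 10)→(8, 10): d=(-6,0) right/bottom  bias=-1
  edge (8, 10)→(4, 0): d=(-4,-10) top-left  bias=+0
    (2,0)@(5, 1): e=[0,54,6] → ·  [on edge]
    (3,1)@(7, 3): e=[0,42,18] → ·  [on edge]
    (3,2)@(7, 5): e=[20,30,10] → #
    (4,2)@(9, 5): e=[0,30,30] → ·  [on edge]
    (3,3)@(7, 7): e=[40,18,2] → #
    (4,3)@(9, 7): e=[20,18,22] → #
    (5,3)@(11, 7): e=[0,18,42] → ·  [on edge]
    (3,4)@(7, 9): e=[60,6,-6] → ·
    (4,4)@(9, 9): e=[40,6,14] → #
    (5,4)@(11, 9): e=[20,6,34] → #
    (6,4)@(13, 9): e=[0,6,54] → ·  [on edge]
    (4,5)@(9, 11): e=[60,-6,6] → ·
  covered (5 px):
    · · · · · · ·
    · · · · · · ·
    · · · # · · ·
    · · · # # · ·
    · · · · # # ·
    · · · · · · ·
    · · · · · · ·
    · · · · · · ·
    · · · · · · ·
    · · · · · · ·
    · · · · · · ·
    · · · · · · ·
T3:
  2·area = 116
  edge (0, 4)→(8, 8): d=(8,4) right/bottom  bias=-1
  edge (8, 8)→(7, 22): d=(-1,14) right/bottom  bias=-1
  edge (7, 22)→(0, 4): d=(-7,-18) top-left  bias=+0
    (0,2)@(1, 5): e=[4,101,11] → #
    (1,2)@(3, 5): e=[-4,73,47] → ·
    (0,3)@(1, 7): e=[20,99,-3] → ·
    (1,3)@(3, 7): e=[12,71,33] → #
    (2,3)@(5, 7): e=[4,43,69] → #
    (3,3)@(7, 7): e=[-4,15,105] → ·
    (1,4)@(3, 9): e=[28,69,19] → #
    (3,4)@(7, 9): e=[12,13,91] → #
    (4,4)@(9, 9): e=[4,-15,127] → ·
    (1,5)@(3, 11): e=[44,67,5] → #
    (4,5)@(9, 11): e=[20,-17,113] → ·
    (1,6)@(3, 13): e=[60,65,-9] → ·
  covered (16 px):
    · · · · · · ·
    · · · · · · ·
    # · · · · · ·
    · # # · · · ·
    · # # # · · ·
    · # # # · · ·
    · · # # · · ·
    · · # # · · ·
    · · · # · · ·
    · · · # · · ·
    · · · # · · ·
    · · · · · · ·
T4:
  2·area = 42  (B↔C swapped to make it positive)
  edge (5, 0)→(14, 14): d=(9,14) right/bottom  bias=-1
  edge (14, 14)→(2, 0): d=(-12,-14) top-left  bias=+0
  edge (2, 0)→(5, 0): d=(3,0) top-left  bias=+0
    (1,0)@(3, 1): e=[37,2,3] → #
    (2,0)@(5, 1): e=[9,30,3] → #
    (3,0)@(7, 1): e=[-19,58,3] → ·
    (1,1)@(3, 3): e=[55,-22,9] → ·
    (2,1)@(5, 3): e=[27,6,9] → #
    (3,1)@(7, 3): e=[-1,34,9] → ·
    (2,2)@(5, 5): e=[45,-18,15] → ·
    (3,2)@(7, 5): e=[17,10,15] → #
    (4,2)@(9, 5): e=[-11,38,15] → ·
    (3,3)@(7, 7): e=[35,-14,21] → ·
    (4,3)@(9, 7): e=[7,14,21] → #
    (5,3)@(11, 7): e=[-21,42,21] → ·
  covered (5 px):
    · # # · · · ·
    · · # · · · ·
    · · · # · · ·
    · · · · # · ·
    · · · · · · ·
    · · · · · · ·
    · · · · · · ·
    · · · · · · ·
    · · · · · · ·
    · · · · · · ·
    · · · · · · ·
    · · · · · · ·

Answer: 33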